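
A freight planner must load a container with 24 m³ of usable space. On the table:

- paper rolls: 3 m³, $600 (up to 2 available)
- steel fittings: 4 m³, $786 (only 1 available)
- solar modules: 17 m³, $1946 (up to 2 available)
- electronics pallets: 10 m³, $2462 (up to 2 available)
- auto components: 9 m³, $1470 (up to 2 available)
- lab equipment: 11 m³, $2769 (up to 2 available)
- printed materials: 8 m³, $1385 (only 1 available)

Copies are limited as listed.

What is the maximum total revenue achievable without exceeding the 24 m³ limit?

The ratio heuristic lands on 2×lab equipment (5538) but leaves 2 m³ idle.
Replace lab equipment with paper rolls + electronics pallets: the trade gains 293 net, giving 5831 at 24 m³.
Every other selection either busts 24 m³ or exceeds an availability limit or fails to beat 5831.

5831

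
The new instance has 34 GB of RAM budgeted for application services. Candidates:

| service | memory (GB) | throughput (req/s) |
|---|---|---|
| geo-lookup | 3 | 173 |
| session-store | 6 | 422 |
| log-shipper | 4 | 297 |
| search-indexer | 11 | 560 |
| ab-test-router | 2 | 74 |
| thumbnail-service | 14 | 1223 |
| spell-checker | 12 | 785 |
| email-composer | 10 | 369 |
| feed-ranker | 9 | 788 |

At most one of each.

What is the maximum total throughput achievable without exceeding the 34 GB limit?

2730

Taking session-store + log-shipper + thumbnail-service + feed-ranker: 33 GB used, 2730 in throughput.
Every other selection either busts 34 GB or fails to beat 2730.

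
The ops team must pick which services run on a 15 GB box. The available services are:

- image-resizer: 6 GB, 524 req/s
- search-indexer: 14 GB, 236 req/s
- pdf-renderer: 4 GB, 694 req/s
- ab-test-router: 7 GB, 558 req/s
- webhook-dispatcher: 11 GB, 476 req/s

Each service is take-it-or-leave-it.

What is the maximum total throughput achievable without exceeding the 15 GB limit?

1252

Filling by ratio: image-resizer + pdf-renderer for 1218, with 5 GB left unused.
Replace image-resizer with ab-test-router: the trade gains 34 net, giving 1252 at 11 GB.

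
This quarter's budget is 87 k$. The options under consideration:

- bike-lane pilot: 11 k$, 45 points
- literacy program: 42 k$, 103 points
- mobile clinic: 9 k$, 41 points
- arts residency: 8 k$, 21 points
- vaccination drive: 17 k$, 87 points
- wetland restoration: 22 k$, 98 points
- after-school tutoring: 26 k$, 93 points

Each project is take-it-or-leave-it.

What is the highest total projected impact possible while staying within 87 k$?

364

The ratio ordering already packs tightly: bike-lane pilot + mobile clinic + vaccination drive + wetland restoration + after-school tutoring, 85 k$, 364.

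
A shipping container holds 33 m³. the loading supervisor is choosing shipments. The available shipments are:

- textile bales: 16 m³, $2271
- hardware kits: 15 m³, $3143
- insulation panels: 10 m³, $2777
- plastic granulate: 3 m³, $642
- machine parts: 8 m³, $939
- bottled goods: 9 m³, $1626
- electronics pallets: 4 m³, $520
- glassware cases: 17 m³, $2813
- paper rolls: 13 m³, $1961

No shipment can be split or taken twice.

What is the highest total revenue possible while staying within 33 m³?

Taking hardware kits + insulation panels + plastic granulate + electronics pallets: 32 m³ used, 7082 in revenue.

7082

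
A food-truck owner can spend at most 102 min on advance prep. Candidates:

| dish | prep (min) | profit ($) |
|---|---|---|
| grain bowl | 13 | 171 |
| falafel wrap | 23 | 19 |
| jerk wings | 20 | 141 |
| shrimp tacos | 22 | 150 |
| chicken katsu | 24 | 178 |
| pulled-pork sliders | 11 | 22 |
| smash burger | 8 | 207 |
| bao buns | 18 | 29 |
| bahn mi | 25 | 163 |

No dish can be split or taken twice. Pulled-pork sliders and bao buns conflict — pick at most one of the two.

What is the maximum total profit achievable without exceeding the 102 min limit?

The ratio heuristic lands on grain bowl + jerk wings + shrimp tacos + chicken katsu + pulled-pork sliders + smash burger (869) but leaves 4 min idle.
Replace shrimp tacos with bahn mi: the trade gains 13 net, giving 882 at 101 min.

882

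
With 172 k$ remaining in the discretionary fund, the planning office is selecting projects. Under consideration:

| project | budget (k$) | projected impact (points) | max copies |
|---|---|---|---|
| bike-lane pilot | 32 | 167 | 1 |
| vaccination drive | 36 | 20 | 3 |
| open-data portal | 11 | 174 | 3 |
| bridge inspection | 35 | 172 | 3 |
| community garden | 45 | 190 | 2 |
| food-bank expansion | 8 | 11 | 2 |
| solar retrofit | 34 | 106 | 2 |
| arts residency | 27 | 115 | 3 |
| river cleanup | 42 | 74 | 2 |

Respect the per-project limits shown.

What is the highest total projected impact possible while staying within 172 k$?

1205

The ratio ordering already packs tightly: bike-lane pilot + 3×open-data portal + 3×bridge inspection, 170 k$, 1205.
The spare 2 k$ is too small for any remaining project, and no exchange beats 1205.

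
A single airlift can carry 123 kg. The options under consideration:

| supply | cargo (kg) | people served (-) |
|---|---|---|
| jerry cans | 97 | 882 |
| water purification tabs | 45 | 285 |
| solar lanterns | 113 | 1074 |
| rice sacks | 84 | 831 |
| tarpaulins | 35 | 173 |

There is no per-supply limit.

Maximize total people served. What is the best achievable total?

1074

The ratio heuristic lands on rice sacks + tarpaulins (1004) but leaves 4 kg idle.
The 119 kg tied up in rice sacks and tarpaulins is better spent on solar lanterns — total rises to 1074 (113 kg).
Every other selection either busts 123 kg or fails to beat 1074.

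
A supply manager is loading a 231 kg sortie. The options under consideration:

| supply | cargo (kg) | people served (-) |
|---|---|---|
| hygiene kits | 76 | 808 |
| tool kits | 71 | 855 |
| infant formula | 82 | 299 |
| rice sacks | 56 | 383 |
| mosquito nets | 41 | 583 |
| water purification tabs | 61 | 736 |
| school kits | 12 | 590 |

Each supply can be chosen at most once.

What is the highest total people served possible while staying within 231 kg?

2989

Ranking by ratio (people served/kg): school kits 49.17, mosquito nets 14.22, water purification tabs 12.07, tool kits 12.04.
The ratio heuristic lands on tool kits + mosquito nets + water purification tabs + school kits (2764) but leaves 46 kg idle.
Replace mosquito nets with hygiene kits: the trade gains 225 net, giving 2989 at 220 kg.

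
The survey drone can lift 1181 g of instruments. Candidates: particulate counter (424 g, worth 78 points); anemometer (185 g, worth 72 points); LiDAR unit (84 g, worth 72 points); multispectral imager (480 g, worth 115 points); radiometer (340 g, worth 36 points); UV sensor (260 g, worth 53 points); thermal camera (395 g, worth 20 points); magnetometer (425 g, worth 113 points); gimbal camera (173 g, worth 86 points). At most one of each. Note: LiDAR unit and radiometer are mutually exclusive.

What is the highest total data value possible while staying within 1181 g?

396

Best packing: anemometer + LiDAR unit + UV sensor + magnetometer + gimbal camera — 1127 g, 396 total.
Every other selection either busts 1181 g or breaks a pairing rule or fails to beat 396.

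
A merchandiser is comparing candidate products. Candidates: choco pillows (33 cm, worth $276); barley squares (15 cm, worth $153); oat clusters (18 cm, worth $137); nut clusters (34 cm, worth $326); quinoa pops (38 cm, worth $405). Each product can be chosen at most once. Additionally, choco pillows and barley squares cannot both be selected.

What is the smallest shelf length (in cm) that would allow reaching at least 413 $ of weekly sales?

Need the lightest bundle worth ≥ 413.
barley squares + nut clusters: 479 weekly sales at 49 cm.
Below 49 cm the best achievable stays under 413.

49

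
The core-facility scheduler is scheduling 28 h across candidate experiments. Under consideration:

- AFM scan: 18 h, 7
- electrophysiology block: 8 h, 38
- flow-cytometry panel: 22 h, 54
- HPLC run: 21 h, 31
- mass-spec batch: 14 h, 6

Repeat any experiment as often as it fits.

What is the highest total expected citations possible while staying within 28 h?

114

By expected citations per h: electrophysiology block 4.75, flow-cytometry panel 2.45, HPLC run 1.48, mass-spec batch 0.43 lead.
Best packing: 3×electrophysiology block — 24 h, 114 total.
Nothing else within 28 h beats 114.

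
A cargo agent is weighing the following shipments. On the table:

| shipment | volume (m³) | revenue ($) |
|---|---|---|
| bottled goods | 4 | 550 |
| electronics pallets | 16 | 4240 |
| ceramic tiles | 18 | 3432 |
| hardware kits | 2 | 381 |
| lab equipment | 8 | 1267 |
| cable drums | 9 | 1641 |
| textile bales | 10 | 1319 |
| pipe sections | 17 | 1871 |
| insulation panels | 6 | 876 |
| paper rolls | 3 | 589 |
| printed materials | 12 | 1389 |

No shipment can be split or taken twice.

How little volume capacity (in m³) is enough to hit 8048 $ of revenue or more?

36

Minimise m³ subject to total revenue ≥ 8048.
electronics pallets + ceramic tiles + hardware kits: 8053 revenue at 36 m³.
Any bundle with less than 36 m³ falls short of 8048.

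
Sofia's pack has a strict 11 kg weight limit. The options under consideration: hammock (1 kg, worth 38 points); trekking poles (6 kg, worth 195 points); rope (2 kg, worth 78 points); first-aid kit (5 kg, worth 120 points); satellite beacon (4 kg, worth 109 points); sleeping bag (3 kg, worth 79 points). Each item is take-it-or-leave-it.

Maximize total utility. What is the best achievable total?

352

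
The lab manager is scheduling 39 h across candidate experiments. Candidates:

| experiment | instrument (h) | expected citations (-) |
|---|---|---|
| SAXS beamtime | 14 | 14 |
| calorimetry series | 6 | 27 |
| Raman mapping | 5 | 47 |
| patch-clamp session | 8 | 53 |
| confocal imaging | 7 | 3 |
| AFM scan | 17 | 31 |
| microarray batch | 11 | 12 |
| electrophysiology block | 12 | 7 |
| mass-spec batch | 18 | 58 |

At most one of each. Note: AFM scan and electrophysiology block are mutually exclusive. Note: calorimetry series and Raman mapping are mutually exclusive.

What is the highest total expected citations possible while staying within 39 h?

161

Taking Raman mapping + patch-clamp session + confocal imaging + mass-spec batch: 38 h used, 161 in expected citations.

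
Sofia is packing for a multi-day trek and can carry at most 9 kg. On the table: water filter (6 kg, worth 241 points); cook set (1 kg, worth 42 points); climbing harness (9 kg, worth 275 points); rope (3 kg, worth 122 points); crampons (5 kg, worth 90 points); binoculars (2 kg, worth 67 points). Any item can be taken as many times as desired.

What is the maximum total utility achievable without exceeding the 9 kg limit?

Taking 9×cook set: 9 kg used, 378 in utility.
Every other selection either busts 9 kg or fails to beat 378.

378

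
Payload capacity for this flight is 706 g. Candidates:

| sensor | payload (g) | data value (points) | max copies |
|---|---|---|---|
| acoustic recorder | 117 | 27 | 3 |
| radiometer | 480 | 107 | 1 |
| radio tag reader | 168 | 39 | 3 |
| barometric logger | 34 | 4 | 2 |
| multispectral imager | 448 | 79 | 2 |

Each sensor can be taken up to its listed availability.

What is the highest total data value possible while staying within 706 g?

159

The ratio heuristic lands on acoustic recorder + 3×radio tag reader + 2×barometric logger (152) but leaves 17 g idle.
Dropping radio tag reader and 2×barometric logger frees 236 g; slotting in 2×acoustic recorder (234 g) lifts the total to 159 at 687 g.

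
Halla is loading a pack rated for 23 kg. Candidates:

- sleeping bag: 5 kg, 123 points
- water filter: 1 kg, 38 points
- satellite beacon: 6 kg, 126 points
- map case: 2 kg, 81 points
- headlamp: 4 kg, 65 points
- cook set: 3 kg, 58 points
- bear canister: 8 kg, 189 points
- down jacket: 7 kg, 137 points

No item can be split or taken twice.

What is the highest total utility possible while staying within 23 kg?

Greedy by ratio would take sleeping bag + water filter + satellite beacon + map case + bear canister: 22 kg used, total 557.
Dropping satellite beacon frees 6 kg; slotting in down jacket (7 kg) lifts the total to 568 at 23 kg.

568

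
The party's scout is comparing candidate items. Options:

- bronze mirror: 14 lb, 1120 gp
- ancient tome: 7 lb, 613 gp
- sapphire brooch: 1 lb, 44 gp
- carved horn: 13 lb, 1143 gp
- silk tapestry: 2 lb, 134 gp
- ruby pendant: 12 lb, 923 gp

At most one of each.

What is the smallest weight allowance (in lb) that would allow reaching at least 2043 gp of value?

Minimise lb subject to total value ≥ 2043.
Taking carved horn + ruby pendant gives 2066 (≥ 2043) for 25 lb.
No combination under 25 lb hits 2043.

25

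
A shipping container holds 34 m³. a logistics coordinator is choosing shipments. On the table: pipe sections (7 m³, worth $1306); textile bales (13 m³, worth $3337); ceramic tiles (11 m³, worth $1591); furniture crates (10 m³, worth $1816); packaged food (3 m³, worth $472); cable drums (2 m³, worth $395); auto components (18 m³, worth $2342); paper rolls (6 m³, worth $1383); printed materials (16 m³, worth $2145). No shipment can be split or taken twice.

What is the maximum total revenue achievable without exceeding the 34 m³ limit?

A density-first pass picks pipe sections + textile bales + packaged food + cable drums + paper rolls — 6893 at 31 m³.
Replace pipe sections with furniture crates: the trade gains 510 net, giving 7403 at 34 m³.

7403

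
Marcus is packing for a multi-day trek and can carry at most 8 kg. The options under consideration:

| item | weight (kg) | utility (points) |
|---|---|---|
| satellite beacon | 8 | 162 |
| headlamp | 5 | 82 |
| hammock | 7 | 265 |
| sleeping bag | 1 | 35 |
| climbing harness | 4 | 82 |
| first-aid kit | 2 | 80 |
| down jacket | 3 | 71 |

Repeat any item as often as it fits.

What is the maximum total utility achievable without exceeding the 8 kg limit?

320

By utility per kg: first-aid kit 40.00, hammock 37.86, sleeping bag 35.00 lead.
The ratio ordering already packs tightly: 4×first-aid kit, 8 kg, 320.
Nothing else within 8 kg beats 320.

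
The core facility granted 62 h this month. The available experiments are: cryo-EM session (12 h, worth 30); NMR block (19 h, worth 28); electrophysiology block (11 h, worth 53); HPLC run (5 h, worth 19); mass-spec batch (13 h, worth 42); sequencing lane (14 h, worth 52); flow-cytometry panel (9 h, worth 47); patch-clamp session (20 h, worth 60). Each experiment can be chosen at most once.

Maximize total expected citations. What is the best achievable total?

By expected citations per h: flow-cytometry panel 5.22, electrophysiology block 4.82, HPLC run 3.80 lead.
Taking the top-ratio experiments first gives electrophysiology block + HPLC run + mass-spec batch + sequencing lane + flow-cytometry panel for 213 (52 h).
Replace mass-spec batch with patch-clamp session: the trade gains 18 net, giving 231 at 59 h.

231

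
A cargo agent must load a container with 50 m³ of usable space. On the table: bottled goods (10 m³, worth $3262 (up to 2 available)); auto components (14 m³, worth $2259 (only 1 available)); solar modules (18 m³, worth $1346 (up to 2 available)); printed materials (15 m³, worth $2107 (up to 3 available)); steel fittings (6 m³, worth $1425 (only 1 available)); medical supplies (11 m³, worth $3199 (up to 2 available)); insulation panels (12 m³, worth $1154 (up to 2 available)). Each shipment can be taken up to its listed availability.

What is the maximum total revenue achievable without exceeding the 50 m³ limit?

14347

2×bottled goods + steel fittings + 2×medical supplies uses 48 of the 50 m³ and totals 14347.
Nothing else within 50 m³ beats 14347.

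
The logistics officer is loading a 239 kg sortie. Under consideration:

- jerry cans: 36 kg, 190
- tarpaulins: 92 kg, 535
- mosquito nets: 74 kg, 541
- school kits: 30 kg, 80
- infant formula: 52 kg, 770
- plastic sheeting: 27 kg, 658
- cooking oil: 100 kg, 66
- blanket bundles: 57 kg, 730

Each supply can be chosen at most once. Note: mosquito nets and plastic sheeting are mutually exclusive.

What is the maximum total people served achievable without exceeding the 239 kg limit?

Tarpaulins + infant formula + plastic sheeting + blanket bundles uses 228 of the 239 kg and totals 2693.
Nothing else feasible within 239 kg beats 2693.

2693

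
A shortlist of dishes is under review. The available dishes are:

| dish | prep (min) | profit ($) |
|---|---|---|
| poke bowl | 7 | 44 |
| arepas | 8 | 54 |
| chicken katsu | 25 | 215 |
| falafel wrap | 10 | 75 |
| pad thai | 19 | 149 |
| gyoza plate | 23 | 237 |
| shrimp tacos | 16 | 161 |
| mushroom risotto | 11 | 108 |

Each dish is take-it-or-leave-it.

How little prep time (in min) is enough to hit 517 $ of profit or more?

56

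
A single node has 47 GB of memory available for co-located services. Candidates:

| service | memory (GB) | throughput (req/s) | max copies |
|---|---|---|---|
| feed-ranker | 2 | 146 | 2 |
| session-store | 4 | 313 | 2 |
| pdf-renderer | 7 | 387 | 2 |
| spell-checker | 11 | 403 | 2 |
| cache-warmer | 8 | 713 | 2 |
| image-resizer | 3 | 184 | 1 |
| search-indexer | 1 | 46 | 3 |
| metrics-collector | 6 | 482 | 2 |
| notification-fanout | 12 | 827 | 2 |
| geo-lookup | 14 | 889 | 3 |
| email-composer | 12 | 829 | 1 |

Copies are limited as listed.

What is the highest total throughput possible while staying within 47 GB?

3724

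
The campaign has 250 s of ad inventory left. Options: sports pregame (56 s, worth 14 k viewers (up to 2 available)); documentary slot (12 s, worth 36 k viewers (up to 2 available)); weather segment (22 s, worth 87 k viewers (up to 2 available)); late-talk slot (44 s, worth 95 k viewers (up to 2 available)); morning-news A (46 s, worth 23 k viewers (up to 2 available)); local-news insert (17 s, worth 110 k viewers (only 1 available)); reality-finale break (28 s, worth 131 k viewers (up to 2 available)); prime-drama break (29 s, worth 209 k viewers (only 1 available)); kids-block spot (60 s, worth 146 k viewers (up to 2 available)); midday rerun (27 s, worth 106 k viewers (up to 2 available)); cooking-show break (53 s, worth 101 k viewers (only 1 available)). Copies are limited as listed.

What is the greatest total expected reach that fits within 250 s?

Taking the top-ratio spots first gives 2×documentary slot + 2×weather segment + local-news insert + 2×reality-finale break + prime-drama break + 2×midday rerun for 1039 (224 s).
Dropping documentary slot and weather segment frees 34 s; slotting in kids-block spot (60 s) lifts the total to 1062 at 250 s.
No other feasible combination exceeds 1062.

1062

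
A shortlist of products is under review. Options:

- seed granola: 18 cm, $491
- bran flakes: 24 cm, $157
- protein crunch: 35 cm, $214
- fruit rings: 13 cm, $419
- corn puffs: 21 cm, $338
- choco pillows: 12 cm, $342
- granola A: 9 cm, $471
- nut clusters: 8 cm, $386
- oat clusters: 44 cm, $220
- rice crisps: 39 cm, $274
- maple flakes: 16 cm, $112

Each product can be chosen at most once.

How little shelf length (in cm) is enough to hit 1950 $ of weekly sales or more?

60

Look for the lowest-shelf combination reaching 1950.
seed granola + fruit rings + choco pillows + granola A + nut clusters reaches 2109 using 60 cm.
No combination under 60 cm hits 1950.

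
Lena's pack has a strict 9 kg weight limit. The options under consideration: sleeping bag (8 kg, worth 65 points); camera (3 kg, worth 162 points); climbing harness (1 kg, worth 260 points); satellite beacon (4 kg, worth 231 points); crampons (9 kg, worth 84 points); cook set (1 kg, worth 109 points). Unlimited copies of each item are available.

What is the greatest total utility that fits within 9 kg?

The ratio ordering already packs tightly: 9×climbing harness, 9 kg, 2340.

2340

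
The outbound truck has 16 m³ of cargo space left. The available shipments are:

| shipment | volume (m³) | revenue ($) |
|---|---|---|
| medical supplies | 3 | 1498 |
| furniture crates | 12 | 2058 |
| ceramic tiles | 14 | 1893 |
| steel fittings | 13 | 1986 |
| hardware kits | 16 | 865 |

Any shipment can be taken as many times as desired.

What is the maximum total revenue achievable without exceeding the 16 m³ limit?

7490

Taking 5×medical supplies: 15 m³ used, 7490 in revenue.
Every other selection either busts 16 m³ or fails to beat 7490.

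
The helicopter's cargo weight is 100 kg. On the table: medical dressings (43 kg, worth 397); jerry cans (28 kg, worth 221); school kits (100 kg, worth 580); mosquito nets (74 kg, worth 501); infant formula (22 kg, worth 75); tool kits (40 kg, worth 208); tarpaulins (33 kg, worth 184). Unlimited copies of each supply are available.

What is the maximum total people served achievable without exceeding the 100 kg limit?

839

Greedy by ratio would take 2×medical dressings: 86 kg used, total 794.
The 43 kg tied up in medical dressings is better spent on 2×jerry cans — total rises to 839 (99 kg).
No other feasible combination exceeds 839.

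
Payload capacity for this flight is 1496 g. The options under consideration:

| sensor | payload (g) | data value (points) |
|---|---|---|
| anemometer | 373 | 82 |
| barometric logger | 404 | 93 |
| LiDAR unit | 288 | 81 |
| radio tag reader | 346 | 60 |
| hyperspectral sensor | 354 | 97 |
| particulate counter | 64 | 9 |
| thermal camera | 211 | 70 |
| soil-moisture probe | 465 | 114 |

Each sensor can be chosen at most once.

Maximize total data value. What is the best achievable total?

The ratio heuristic lands on LiDAR unit + hyperspectral sensor + particulate counter + thermal camera + soil-moisture probe (371) but leaves 114 g idle.
Replace particulate counter and thermal camera with anemometer: the trade gains 3 net, giving 374 at 1480 g.
That's the maximum — no swap from here does better than 374.

374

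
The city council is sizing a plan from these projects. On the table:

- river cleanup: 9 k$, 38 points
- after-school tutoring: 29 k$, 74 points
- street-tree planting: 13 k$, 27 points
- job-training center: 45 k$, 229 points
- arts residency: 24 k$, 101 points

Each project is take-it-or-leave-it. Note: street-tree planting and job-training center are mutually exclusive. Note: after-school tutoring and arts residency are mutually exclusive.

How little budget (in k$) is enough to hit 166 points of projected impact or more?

Look for the lowest-budget combination reaching 166.
job-training center reaches 229 using 45 k$.
No combination under 45 k$ hits 166.

45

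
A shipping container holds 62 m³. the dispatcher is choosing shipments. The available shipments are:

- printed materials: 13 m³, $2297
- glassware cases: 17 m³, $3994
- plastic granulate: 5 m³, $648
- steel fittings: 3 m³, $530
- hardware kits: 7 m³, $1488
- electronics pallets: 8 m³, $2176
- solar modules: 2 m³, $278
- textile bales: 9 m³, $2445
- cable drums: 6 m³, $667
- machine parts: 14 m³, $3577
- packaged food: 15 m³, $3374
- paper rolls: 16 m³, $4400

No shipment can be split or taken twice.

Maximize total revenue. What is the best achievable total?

The ratio ordering already packs tightly: electronics pallets + textile bales + machine parts + packaged food + paper rolls, 62 m³, 15972.
No other feasible combination exceeds 15972.

15972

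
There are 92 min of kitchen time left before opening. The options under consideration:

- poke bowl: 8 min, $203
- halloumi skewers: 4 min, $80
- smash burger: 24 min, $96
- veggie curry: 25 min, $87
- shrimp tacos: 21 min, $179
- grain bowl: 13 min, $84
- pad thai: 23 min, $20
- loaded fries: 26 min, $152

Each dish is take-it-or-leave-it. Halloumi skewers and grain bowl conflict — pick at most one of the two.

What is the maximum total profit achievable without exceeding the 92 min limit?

714

Taking poke bowl + smash burger + shrimp tacos + grain bowl + loaded fries: 92 min used, 714 in profit.
Next best is poke bowl + halloumi skewers + smash burger + shrimp tacos + loaded fries at 710 (83 min) — short by 4.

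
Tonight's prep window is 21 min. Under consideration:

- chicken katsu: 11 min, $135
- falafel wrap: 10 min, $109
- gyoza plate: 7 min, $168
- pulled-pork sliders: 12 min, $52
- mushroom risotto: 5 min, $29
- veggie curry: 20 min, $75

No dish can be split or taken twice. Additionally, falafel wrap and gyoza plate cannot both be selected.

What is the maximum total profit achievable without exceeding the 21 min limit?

Ranking by ratio (profit/min): gyoza plate 24.00, chicken katsu 12.27, falafel wrap 10.90.
The ratio ordering already packs tightly: chicken katsu + gyoza plate, 18 min, 303.

303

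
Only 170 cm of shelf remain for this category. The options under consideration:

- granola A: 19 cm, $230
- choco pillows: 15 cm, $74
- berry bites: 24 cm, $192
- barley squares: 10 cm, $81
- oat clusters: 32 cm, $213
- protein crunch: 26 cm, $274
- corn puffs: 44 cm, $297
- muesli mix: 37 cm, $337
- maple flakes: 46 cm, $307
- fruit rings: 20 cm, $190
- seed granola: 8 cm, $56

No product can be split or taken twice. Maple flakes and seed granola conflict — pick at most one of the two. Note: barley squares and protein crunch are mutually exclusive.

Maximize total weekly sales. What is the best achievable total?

Best packing: granola A + berry bites + protein crunch + corn puffs + muesli mix + fruit rings — 170 cm, 1520 total.
Runner-up granola A + berry bites + oat clusters + protein crunch + muesli mix + fruit rings + seed granola tops out at 1492.

1520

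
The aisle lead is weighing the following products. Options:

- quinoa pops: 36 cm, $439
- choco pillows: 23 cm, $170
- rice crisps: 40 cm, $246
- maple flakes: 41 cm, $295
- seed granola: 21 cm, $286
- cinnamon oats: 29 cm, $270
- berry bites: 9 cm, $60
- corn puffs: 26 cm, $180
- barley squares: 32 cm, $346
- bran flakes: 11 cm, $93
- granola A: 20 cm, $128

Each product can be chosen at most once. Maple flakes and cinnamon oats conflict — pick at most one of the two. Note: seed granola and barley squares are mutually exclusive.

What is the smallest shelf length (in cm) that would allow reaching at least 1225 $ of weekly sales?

118

Minimise cm subject to total weekly sales ≥ 1225.
quinoa pops + choco pillows + seed granola + cinnamon oats + berry bites: 1225 weekly sales at 118 cm.
Any bundle with less than 118 cm falls short of 1225.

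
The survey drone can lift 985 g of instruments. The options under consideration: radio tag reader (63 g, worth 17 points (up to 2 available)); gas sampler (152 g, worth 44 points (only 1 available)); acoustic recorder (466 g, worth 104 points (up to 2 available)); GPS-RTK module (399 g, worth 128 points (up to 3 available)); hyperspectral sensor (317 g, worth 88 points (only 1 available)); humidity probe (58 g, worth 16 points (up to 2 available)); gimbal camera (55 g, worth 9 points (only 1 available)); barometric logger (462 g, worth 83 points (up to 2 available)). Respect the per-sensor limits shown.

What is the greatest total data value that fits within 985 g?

306

Greedy by ratio would take gas sampler + 2×GPS-RTK module: 950 g used, total 300.
Dropping gas sampler frees 152 g; slotting in 2×radio tag reader + humidity probe (184 g) lifts the total to 306 at 982 g.
The spare 3 g is too small for any remaining sensor, and no exchange beats 306.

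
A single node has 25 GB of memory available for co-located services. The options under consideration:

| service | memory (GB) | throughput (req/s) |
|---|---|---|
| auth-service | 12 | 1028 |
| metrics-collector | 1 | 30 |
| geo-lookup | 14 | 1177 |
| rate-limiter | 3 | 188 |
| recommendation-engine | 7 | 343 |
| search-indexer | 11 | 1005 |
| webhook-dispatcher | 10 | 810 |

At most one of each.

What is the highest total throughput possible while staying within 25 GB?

2182

Density check — search-indexer 91.36, auth-service 85.67, geo-lookup 84.07, webhook-dispatcher 81.00 are the best per GB.
Filling by ratio: auth-service + metrics-collector + search-indexer for 2063, with 1 GB left unused.
Dropping auth-service and metrics-collector frees 13 GB; slotting in geo-lookup (14 GB) lifts the total to 2182 at 25 GB.
Next best is auth-service + metrics-collector + search-indexer at 2063 (24 GB) — short by 119.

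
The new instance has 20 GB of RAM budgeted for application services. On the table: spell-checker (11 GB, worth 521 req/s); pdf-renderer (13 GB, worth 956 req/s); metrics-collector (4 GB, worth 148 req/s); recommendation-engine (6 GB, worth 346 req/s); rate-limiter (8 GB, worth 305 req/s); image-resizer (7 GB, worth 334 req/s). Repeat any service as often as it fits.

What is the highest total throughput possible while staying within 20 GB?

Ranking by ratio (throughput/GB): pdf-renderer 73.54, recommendation-engine 57.67, image-resizer 47.71.
Pdf-renderer + recommendation-engine uses 19 of the 20 GB and totals 1302.
No other feasible combination exceeds 1302.

1302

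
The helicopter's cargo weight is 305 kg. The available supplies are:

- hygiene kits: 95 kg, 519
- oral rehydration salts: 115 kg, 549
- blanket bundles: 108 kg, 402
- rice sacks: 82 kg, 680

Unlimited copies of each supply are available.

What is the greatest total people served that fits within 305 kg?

2040

Density check — rice sacks 8.29, hygiene kits 5.46, oral rehydration salts 4.77 are the best per kg.
Taking 3×rice sacks: 246 kg used, 2040 in people served.
The spare 59 kg is too small for any remaining supply, and no exchange beats 2040.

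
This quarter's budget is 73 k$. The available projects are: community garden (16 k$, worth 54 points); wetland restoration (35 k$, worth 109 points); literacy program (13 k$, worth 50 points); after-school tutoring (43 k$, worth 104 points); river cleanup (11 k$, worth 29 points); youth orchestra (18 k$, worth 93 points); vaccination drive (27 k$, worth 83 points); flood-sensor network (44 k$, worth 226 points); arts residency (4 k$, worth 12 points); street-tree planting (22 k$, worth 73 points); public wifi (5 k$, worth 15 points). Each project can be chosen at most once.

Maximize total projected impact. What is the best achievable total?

348

A density-first pass picks youth orchestra + flood-sensor network + arts residency + public wifi — 346 at 71 k$.
The 9 k$ tied up in arts residency and public wifi is better spent on river cleanup — total rises to 348 (73 k$).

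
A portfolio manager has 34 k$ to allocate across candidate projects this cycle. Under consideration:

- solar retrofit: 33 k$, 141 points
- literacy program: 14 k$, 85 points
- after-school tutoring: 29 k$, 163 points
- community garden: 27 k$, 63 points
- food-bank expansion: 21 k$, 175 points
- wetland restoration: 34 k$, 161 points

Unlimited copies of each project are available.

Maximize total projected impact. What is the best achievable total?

175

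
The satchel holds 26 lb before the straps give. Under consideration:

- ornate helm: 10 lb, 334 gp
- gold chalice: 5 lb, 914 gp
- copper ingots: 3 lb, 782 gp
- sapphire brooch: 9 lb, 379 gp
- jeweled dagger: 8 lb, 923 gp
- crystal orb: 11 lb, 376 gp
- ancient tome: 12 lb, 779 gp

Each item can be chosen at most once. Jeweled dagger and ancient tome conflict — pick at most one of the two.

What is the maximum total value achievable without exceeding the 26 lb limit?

2998

By value per lb: copper ingots 260.67, gold chalice 182.80, jeweled dagger 115.38 lead.
Gold chalice + copper ingots + sapphire brooch + jeweled dagger uses 25 of the 26 lb and totals 2998.
Runner-up ornate helm + gold chalice + copper ingots + jeweled dagger tops out at 2953.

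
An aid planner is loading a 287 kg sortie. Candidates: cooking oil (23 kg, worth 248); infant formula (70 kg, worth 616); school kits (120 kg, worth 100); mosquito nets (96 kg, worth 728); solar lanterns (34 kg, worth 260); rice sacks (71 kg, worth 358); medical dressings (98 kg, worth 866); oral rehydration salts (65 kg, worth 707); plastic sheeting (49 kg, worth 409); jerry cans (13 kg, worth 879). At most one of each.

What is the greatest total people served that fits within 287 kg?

Density check — jerry cans 67.62, oral rehydration salts 10.88, cooking oil 10.78, medical dressings 8.84 are the best per kg.
The ratio heuristic lands on cooking oil + infant formula + medical dressings + oral rehydration salts + jerry cans (3316) but leaves 18 kg idle.
Dropping infant formula frees 70 kg; slotting in solar lanterns + plastic sheeting (83 kg) lifts the total to 3369 at 282 kg.
Every other selection either busts 287 kg or fails to beat 3369.

3369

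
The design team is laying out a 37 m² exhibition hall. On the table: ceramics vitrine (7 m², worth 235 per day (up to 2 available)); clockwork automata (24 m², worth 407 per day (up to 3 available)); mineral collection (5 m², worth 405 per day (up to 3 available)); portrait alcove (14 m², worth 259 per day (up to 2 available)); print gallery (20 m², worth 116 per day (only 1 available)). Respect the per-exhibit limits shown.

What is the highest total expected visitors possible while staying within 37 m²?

1709

Filling by ratio: 2×ceramics vitrine + 3×mineral collection for 1685, with 8 m² left unused.
Dropping ceramics vitrine frees 7 m²; slotting in portrait alcove (14 m²) lifts the total to 1709 at 36 m².
Every other selection either busts 37 m² or exceeds an availability limit or fails to beat 1709.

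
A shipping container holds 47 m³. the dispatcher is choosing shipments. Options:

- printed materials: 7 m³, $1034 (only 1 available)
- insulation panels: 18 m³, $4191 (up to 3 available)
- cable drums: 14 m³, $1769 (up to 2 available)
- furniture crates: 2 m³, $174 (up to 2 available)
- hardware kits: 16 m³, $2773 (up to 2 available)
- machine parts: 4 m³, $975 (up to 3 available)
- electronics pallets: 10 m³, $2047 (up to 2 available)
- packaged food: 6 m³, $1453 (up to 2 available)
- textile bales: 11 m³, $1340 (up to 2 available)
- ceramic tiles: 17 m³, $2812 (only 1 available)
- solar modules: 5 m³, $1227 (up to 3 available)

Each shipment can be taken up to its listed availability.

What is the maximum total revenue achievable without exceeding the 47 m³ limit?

11275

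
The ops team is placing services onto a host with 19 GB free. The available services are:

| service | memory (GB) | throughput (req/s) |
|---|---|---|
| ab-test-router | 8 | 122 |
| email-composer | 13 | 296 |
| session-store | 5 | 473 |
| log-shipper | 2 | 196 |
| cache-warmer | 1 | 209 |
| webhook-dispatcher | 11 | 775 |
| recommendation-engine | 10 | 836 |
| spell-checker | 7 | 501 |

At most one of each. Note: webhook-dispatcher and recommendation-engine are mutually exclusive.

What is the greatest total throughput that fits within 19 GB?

The ratio ordering already packs tightly: session-store + log-shipper + cache-warmer + recommendation-engine, 18 GB, 1714.

1714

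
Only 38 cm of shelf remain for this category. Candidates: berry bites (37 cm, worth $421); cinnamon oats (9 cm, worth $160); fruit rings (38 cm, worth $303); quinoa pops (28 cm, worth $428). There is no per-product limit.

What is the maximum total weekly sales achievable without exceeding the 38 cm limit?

640

Ranking by ratio (weekly sales/cm): cinnamon oats 17.78, quinoa pops 15.29, berry bites 11.38.
Taking 4×cinnamon oats: 36 cm used, 640 in weekly sales.
That's the maximum — no swap from here does better than 640.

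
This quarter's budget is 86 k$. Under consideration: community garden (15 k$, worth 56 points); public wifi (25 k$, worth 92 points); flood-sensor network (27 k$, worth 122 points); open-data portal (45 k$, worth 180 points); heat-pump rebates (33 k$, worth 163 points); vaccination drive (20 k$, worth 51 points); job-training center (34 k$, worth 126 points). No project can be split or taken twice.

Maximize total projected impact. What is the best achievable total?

By projected impact per k$: heat-pump rebates 4.94, flood-sensor network 4.52, open-data portal 4.00, community garden 3.73 lead.
The ratio heuristic lands on community garden + flood-sensor network + heat-pump rebates (341) but leaves 11 k$ idle.
Replace community garden with public wifi: the trade gains 36 net, giving 377 at 85 k$.

377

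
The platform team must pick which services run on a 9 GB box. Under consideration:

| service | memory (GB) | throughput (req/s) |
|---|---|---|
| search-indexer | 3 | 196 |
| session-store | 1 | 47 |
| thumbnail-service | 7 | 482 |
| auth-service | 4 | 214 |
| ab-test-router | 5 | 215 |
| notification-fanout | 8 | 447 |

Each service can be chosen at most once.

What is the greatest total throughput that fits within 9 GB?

529

The ratio ordering already packs tightly: session-store + thumbnail-service, 8 GB, 529.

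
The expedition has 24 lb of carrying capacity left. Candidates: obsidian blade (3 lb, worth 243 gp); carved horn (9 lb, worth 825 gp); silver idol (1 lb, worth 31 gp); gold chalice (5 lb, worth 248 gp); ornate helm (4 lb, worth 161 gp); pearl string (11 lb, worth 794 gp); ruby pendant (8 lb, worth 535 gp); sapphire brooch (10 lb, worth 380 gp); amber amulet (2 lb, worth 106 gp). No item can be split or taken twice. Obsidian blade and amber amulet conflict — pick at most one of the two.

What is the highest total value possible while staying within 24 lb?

1893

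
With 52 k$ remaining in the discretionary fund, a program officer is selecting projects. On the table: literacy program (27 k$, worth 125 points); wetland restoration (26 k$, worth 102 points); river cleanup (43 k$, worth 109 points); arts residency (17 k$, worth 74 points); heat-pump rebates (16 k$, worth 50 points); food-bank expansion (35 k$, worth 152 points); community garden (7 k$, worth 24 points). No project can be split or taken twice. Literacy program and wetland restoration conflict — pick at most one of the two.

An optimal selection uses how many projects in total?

2

The maximum projected impact within 52 k$ is 226.
For example arts residency + food-bank expansion achieves it, using 52 k$.
All optima have 2 projects.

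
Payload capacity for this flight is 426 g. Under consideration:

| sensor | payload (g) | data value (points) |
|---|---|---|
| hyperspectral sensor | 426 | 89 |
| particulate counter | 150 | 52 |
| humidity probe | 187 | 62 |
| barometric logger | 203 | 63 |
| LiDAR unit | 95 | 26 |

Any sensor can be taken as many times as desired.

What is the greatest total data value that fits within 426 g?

130

By data value per g: particulate counter 0.35, humidity probe 0.33, barometric logger 0.31 lead.
Taking 2×particulate counter + LiDAR unit: 395 g used, 130 in data value.
Nothing else within 426 g beats 130.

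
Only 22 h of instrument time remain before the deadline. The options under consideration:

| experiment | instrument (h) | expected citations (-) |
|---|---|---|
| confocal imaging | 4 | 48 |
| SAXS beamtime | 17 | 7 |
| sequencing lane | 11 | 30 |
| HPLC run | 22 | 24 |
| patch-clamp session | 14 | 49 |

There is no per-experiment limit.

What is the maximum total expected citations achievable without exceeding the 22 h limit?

240

Best packing: 5×confocal imaging — 20 h, 240 total.
That's the maximum — no swap from here does better than 240.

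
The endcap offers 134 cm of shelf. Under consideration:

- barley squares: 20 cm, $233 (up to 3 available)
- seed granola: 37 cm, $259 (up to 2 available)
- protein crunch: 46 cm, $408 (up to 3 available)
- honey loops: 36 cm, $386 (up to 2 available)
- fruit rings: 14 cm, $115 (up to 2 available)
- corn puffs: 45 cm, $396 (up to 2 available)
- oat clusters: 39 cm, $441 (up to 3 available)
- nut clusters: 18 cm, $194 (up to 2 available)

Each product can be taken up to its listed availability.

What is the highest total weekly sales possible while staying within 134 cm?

By weekly sales per cm: barley squares 11.65, oat clusters 11.31, nut clusters 10.78 lead.
Filling by ratio: 3×barley squares + fruit rings + oat clusters + nut clusters for 1449, with 3 cm left unused.
The 54 cm tied up in 2×barley squares and fruit rings is better spent on oat clusters + nut clusters — total rises to 1503 (134 cm).
No other feasible combination exceeds 1503.

1503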